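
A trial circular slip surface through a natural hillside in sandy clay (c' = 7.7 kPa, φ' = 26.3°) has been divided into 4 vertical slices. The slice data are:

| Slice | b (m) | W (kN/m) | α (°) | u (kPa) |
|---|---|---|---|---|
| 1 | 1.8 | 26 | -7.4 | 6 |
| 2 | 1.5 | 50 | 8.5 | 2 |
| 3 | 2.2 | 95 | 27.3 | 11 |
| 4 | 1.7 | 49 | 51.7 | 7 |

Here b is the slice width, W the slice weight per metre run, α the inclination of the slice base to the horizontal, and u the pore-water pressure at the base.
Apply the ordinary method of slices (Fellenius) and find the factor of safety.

Ordinary method of slices: FS = Σ[c'·Δl_i + (W_i cosα_i − u_i·Δl_i)·tanφ'] / Σ W_i sinα_i, with Δl_i = b_i / cosα_i.
Slice 1: Δl = 1.8/cos(-7.4°) = 1.815 m; N'_1 = 26·cos(-7.4°) − 6·1.815 = 14.9; c'Δl = 13.98; W sinα = -3.3
Slice 2: Δl = 1.5/cos8.5° = 1.517 m; N'_2 = 50·cos8.5° − 2·1.517 = 46.4; c'Δl = 11.68; W sinα = 7.4
Slice 3: Δl = 2.2/cos27.3° = 2.476 m; N'_3 = 95·cos27.3° − 11·2.476 = 57.2; c'Δl = 19.06; W sinα = 43.6
Slice 4: Δl = 1.7/cos51.7° = 2.743 m; N'_4 = 49·cos51.7° − 7·2.743 = 11.2; c'Δl = 21.12; W sinα = 38.5
Σc'Δl = 65.8 kN/m; ΣN' = 129.7 kN/m; ΣW sinα = 86.1 kN/m
Resisting = 65.8 + 129.7·tan26.3° = 65.8 + 64.1 = 129.9 kN/m
FS = 129.9 / 86.1 = 1.510

FS = 1.51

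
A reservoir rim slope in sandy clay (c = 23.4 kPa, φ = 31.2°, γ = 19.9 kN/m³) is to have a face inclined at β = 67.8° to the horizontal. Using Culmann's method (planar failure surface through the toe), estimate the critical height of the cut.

Culmann's analysis gives the critical failure plane at α_cr = (β + φ)/2 = (67.8 + 31.2)/2 = 49.5°, and the critical height
H_c = (4c/γ) · sinβ cosφ / [1 − cos(β − φ)]
    = (4·23.4/19.9) · sin67.8°·cos31.2° / [1 − cos(36.6°)]
    = 4.704 · 0.9259·0.8554 / [1 − 0.8028]
    = 4.704 · 0.7920 / 0.1972
    = 18.89 m

H_c = 18.89 m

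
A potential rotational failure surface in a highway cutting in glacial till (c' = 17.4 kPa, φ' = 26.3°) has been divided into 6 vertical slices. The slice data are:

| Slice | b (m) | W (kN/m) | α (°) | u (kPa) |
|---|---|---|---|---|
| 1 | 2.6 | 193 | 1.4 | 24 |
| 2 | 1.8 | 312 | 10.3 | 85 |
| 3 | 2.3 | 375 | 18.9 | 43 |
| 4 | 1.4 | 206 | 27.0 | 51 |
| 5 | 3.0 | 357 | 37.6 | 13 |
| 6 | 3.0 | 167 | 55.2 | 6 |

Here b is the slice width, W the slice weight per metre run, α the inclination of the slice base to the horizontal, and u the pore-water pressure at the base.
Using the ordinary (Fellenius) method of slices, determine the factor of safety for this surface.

FS = 1.21

Ordinary method of slices: FS = Σ[c'·Δl_i + (W_i cosα_i − u_i·Δl_i)·tanφ'] / Σ W_i sinα_i, with Δl_i = b_i / cosα_i.
Slice 1: Δl = 2.6/cos1.4° = 2.601 m; N'_1 = 193·cos1.4° − 24·2.601 = 130.5; c'Δl = 45.25; W sinα = 4.7
Slice 2: Δl = 1.8/cos10.3° = 1.829 m; N'_2 = 312·cos10.3° − 85·1.829 = 151.5; c'Δl = 31.83; W sinα = 55.8
Slice 3: Δl = 2.3/cos18.9° = 2.431 m; N'_3 = 375·cos18.9° − 43·2.431 = 250.2; c'Δl = 42.30; W sinα = 121.5
Slice 4: Δl = 1.4/cos27.0° = 1.571 m; N'_4 = 206·cos27.0° − 51·1.571 = 103.4; c'Δl = 27.34; W sinα = 93.5
Slice 5: Δl = 3.0/cos37.6° = 3.786 m; N'_5 = 357·cos37.6° − 13·3.786 = 233.6; c'Δl = 65.88; W sinα = 217.8
Slice 6: Δl = 3.0/cos55.2° = 5.257 m; N'_6 = 167·cos55.2° − 6·5.257 = 63.8; c'Δl = 91.46; W sinα = 137.1
Σc'Δl = 304.1 kN/m; ΣN' = 933.0 kN/m; ΣW sinα = 630.4 kN/m
Resisting = 304.1 + 933.0·tan26.3° = 304.1 + 461.1 = 765.2 kN/m
FS = 765.2 / 630.4 = 1.214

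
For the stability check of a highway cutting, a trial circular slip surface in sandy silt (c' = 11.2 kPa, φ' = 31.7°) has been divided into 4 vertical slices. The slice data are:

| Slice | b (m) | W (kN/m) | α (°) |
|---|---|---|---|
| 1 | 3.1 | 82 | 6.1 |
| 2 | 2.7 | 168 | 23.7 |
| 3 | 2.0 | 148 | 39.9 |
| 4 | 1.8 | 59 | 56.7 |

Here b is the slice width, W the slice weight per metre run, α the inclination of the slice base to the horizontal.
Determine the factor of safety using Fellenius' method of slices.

Ordinary method of slices: FS = Σ[c'·Δl_i + (W_i cosα_i)·tanφ'] / Σ W_i sinα_i, with Δl_i = b_i / cosα_i.
Slice 1: Δl = 3.1/cos6.1° = 3.118 m; N'_1 = 82·cos6.1° = 81.5; c'Δl = 34.92; W sinα = 8.7
Slice 2: Δl = 2.7/cos23.7° = 2.949 m; N'_2 = 168·cos23.7° = 153.8; c'Δl = 33.03; W sinα = 67.5
Slice 3: Δl = 2.0/cos39.9° = 2.607 m; N'_3 = 148·cos39.9° = 113.5; c'Δl = 29.20; W sinα = 94.9
Slice 4: Δl = 1.8/cos56.7° = 3.279 m; N'_4 = 59·cos56.7° = 32.4; c'Δl = 36.72; W sinα = 49.3
Σc'Δl = 133.9 kN/m; ΣN' = 381.3 kN/m; ΣW sinα = 220.5 kN/m
Resisting = 133.9 + 381.3·tan31.7° = 133.9 + 235.5 = 369.4 kN/m
FS = 369.4 / 220.5 = 1.675

FS = 1.68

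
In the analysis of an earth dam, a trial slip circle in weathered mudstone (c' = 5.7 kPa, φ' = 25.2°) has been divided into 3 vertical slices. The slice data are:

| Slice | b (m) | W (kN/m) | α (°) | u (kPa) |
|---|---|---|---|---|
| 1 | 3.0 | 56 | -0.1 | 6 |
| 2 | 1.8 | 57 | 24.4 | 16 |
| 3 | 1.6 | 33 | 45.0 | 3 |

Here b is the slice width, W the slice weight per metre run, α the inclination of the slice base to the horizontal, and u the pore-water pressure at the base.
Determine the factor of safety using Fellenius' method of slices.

FS = 1.63

Ordinary method of slices: FS = Σ[c'·Δl_i + (W_i cosα_i − u_i·Δl_i)·tanφ'] / Σ W_i sinα_i, with Δl_i = b_i / cosα_i.
Slice 1: Δl = 3.0/cos(-0.1°) = 3.000 m; N'_1 = 56·cos(-0.1°) − 6·3.000 = 38.0; c'Δl = 17.10; W sinα = -0.1
Slice 2: Δl = 1.8/cos24.4° = 1.977 m; N'_2 = 57·cos24.4° − 16·1.977 = 20.3; c'Δl = 11.27; W sinα = 23.5
Slice 3: Δl = 1.6/cos45.0° = 2.263 m; N'_3 = 33·cos45.0° − 3·2.263 = 16.5; c'Δl = 12.90; W sinα = 23.3
Σc'Δl = 41.3 kN/m; ΣN' = 74.8 kN/m; ΣW sinα = 46.8 kN/m
Resisting = 41.3 + 74.8·tan25.2° = 41.3 + 35.2 = 76.5 kN/m
FS = 76.5 / 46.8 = 1.635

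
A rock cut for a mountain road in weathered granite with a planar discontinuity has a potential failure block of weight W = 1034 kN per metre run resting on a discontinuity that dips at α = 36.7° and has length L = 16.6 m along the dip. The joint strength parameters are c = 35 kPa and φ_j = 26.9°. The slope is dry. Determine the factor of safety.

FS = 1.62

Resolving the block weight along and normal to the plane and applying the Mohr–Coulomb strength on the joint:
N' = W cosα = 1034·cos36.7° = 829.0 kN/m
Driving force T = W sinα = 1034·sin36.7° = 617.9 kN/m
Resisting force R = c·L + N'·tanφ_j = 35·16.6 + 829.0·tan26.9° = 581.0 + 420.6 = 1001.6 kN/m
FS = R / T = 1001.6 / 617.9 = 1.621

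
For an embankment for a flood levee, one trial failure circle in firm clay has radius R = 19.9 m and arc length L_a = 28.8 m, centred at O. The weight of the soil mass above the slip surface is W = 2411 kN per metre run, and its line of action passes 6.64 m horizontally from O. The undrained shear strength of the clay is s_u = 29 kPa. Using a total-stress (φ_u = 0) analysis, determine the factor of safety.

FS = 1.04

Taking moments about the centre O, the resisting moment is provided by the undrained shear strength acting along the arc:
M_R = s_u·L_a·R = 29·28.80·19.9 = 16620.5 kN·m/m
M_D = W·d = 2411·6.64 = 16009.0 kN·m/m
FS = M_R / M_D = 16620.5 / 16009.0 = 1.038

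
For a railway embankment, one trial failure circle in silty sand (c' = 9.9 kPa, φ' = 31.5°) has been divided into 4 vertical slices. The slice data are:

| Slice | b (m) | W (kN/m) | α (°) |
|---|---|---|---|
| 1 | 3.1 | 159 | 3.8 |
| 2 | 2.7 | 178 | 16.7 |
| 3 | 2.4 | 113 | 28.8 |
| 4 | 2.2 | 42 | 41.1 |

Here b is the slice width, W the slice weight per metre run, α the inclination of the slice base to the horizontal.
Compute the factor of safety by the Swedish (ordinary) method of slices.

FS = 2.76

Ordinary method of slices: FS = Σ[c'·Δl_i + (W_i cosα_i)·tanφ'] / Σ W_i sinα_i, with Δl_i = b_i / cosα_i.
Slice 1: Δl = 3.1/cos3.8° = 3.107 m; N'_1 = 159·cos3.8° = 158.7; c'Δl = 30.76; W sinα = 10.5
Slice 2: Δl = 2.7/cos16.7° = 2.819 m; N'_2 = 178·cos16.7° = 170.5; c'Δl = 27.91; W sinα = 51.2
Slice 3: Δl = 2.4/cos28.8° = 2.739 m; N'_3 = 113·cos28.8° = 99.0; c'Δl = 27.11; W sinα = 54.4
Slice 4: Δl = 2.2/cos41.1° = 2.919 m; N'_4 = 42·cos41.1° = 31.6; c'Δl = 28.90; W sinα = 27.6
Σc'Δl = 114.7 kN/m; ΣN' = 459.8 kN/m; ΣW sinα = 143.7 kN/m
Resisting = 114.7 + 459.8·tan31.5° = 114.7 + 281.8 = 396.5 kN/m
FS = 396.5 / 143.7 = 2.758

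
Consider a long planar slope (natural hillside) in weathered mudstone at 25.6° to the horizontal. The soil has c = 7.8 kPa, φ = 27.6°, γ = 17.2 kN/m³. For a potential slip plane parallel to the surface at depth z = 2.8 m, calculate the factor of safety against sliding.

For an infinite slope with a slip plane parallel to the surface (no pore pressure): FS = [c + γz cos²β tanφ] / [γz sinβ cosβ].
γz = 17.2·2.8 = 48.16 kN/m²
Numerator = 7.8 + 48.16·cos²25.6°·tan27.6° = 7.8 + 48.16·0.8133·0.5228 = 28.277 kPa
Denominator = 48.16·sin25.6°·cos25.6° = 48.16·0.4321·0.9018 = 18.766 kPa
FS = 28.277 / 18.766 = 1.507

FS = 1.51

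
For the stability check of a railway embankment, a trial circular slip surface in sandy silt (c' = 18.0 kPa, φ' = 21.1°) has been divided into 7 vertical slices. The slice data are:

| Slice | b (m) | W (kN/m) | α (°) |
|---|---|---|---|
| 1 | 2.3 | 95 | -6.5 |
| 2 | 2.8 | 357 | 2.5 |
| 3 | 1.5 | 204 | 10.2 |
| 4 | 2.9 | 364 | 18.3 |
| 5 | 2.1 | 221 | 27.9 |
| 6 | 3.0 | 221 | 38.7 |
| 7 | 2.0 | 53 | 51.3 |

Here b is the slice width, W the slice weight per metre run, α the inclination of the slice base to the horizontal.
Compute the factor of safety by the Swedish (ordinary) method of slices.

FS = 2.02

Ordinary method of slices: FS = Σ[c'·Δl_i + (W_i cosα_i)·tanφ'] / Σ W_i sinα_i, with Δl_i = b_i / cosα_i.
Slice 1: Δl = 2.3/cos(-6.5°) = 2.315 m; N'_1 = 95·cos(-6.5°) = 94.4; c'Δl = 41.67; W sinα = -10.8
Slice 2: Δl = 2.8/cos2.5° = 2.803 m; N'_2 = 357·cos2.5° = 356.7; c'Δl = 50.45; W sinα = 15.6
Slice 3: Δl = 1.5/cos10.2° = 1.524 m; N'_3 = 204·cos10.2° = 200.8; c'Δl = 27.43; W sinα = 36.1
Slice 4: Δl = 2.9/cos18.3° = 3.054 m; N'_4 = 364·cos18.3° = 345.6; c'Δl = 54.98; W sinα = 114.3
Slice 5: Δl = 2.1/cos27.9° = 2.376 m; N'_5 = 221·cos27.9° = 195.3; c'Δl = 42.77; W sinα = 103.4
Slice 6: Δl = 3.0/cos38.7° = 3.844 m; N'_6 = 221·cos38.7° = 172.5; c'Δl = 69.19; W sinα = 138.2
Slice 7: Δl = 2.0/cos51.3° = 3.199 m; N'_7 = 53·cos51.3° = 33.1; c'Δl = 57.58; W sinα = 41.4
Σc'Δl = 344.1 kN/m; ΣN' = 1398.3 kN/m; ΣW sinα = 438.2 kN/m
Resisting = 344.1 + 1398.3·tan21.1° = 344.1 + 539.6 = 883.6 kN/m
FS = 883.6 / 438.2 = 2.017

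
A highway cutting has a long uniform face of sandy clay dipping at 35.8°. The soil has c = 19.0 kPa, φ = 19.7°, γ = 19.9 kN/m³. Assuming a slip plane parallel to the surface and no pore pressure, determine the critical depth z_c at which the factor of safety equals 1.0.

Setting FS = 1.00 in FS = [c + γz cos²β tanφ] / [γz sinβ cosβ] and solving for z:
z = c / [γ cosβ (FS·sinβ − cosβ·tanφ)]
  = 19.0 / [19.9·cos35.8°·(1.00·sin35.8° − cos35.8°·tan19.7°)]
  = 19.0 / [19.9·0.8111·(1.00·0.5850 − 0.8111·0.3581)]
  = 19.0 / 4.7542 = 3.996 m

z_c = 4.00 m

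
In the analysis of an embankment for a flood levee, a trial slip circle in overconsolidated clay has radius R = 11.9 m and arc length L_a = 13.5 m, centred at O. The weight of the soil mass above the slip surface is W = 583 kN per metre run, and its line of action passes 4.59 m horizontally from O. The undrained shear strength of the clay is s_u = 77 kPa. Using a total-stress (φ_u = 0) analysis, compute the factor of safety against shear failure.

Taking moments about the centre O, the resisting moment is provided by the undrained shear strength acting along the arc:
M_R = s_u·L_a·R = 77·13.50·11.9 = 12370.1 kN·m/m
M_D = W·d = 583·4.59 = 2676.0 kN·m/m
FS = M_R / M_D = 12370.1 / 2676.0 = 4.623

FS = 4.62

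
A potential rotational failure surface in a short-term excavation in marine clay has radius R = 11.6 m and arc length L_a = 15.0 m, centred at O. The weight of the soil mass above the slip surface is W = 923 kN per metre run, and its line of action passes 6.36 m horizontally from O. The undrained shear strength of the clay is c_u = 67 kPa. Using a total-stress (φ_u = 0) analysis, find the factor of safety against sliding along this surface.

FS = 1.99

Taking moments about the centre O, the resisting moment is provided by the undrained shear strength acting along the arc:
M_R = c_u·L_a·R = 67·15.00·11.6 = 11658.0 kN·m/m
M_D = W·d = 923·6.36 = 5870.3 kN·m/m
FS = M_R / M_D = 11658.0 / 5870.3 = 1.986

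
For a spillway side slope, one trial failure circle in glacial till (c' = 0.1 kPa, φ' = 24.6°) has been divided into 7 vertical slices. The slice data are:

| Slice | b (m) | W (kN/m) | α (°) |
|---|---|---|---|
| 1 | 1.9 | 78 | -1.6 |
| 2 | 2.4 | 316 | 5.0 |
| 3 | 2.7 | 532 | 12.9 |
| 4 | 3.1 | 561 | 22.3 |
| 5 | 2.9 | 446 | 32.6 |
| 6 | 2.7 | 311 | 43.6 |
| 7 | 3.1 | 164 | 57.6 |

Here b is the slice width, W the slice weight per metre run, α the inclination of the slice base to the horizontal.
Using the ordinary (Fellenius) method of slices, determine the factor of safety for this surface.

Ordinary method of slices: FS = Σ[c'·Δl_i + (W_i cosα_i)·tanφ'] / Σ W_i sinα_i, with Δl_i = b_i / cosα_i.
Slice 1: Δl = 1.9/cos(-1.6°) = 1.901 m; N'_1 = 78·cos(-1.6°) = 78.0; c'Δl = 0.19; W sinα = -2.2
Slice 2: Δl = 2.4/cos5.0° = 2.409 m; N'_2 = 316·cos5.0° = 314.8; c'Δl = 0.24; W sinα = 27.5
Slice 3: Δl = 2.7/cos12.9° = 2.770 m; N'_3 = 532·cos12.9° = 518.6; c'Δl = 0.28; W sinα = 118.8
Slice 4: Δl = 3.1/cos22.3° = 3.351 m; N'_4 = 561·cos22.3° = 519.0; c'Δl = 0.34; W sinα = 212.9
Slice 5: Δl = 2.9/cos32.6° = 3.442 m; N'_5 = 446·cos32.6° = 375.7; c'Δl = 0.34; W sinα = 240.3
Slice 6: Δl = 2.7/cos43.6° = 3.728 m; N'_6 = 311·cos43.6° = 225.2; c'Δl = 0.37; W sinα = 214.5
Slice 7: Δl = 3.1/cos57.6° = 5.785 m; N'_7 = 164·cos57.6° = 87.9; c'Δl = 0.58; W sinα = 138.5
Σc'Δl = 2.3 kN/m; ΣN' = 2119.2 kN/m; ΣW sinα = 950.2 kN/m
Resisting = 2.3 + 2119.2·tan24.6° = 2.3 + 970.2 = 972.6 kN/m
FS = 972.6 / 950.2 = 1.024

FS = 1.02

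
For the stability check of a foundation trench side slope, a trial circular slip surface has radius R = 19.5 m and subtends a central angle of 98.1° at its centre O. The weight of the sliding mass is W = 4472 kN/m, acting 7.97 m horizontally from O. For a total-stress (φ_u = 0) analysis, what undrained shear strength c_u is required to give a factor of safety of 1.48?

FS = c_u·L_a·R / (W·d), so c_u = FS·W·d / (L_a·R).
Arc length L_a = R·θ = 19.5·(98.1°·π/180) = 19.5·1.7122 = 33.39 m
c_u = 1.48·4472·7.97 / (33.39·19.5) = 52749.9 / 651.05 = 81.02 kPa

c_u = 81.0 kPa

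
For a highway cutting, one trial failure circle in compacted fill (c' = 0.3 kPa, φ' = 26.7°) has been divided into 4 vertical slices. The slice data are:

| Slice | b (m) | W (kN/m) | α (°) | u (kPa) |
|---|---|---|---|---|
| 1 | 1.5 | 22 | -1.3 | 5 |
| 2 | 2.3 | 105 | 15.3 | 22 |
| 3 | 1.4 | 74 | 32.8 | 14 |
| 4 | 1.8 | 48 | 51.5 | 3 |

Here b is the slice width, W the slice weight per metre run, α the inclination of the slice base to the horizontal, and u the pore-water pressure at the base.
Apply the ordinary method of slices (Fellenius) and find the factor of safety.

Ordinary method of slices: FS = Σ[c'·Δl_i + (W_i cosα_i − u_i·Δl_i)·tanφ'] / Σ W_i sinα_i, with Δl_i = b_i / cosα_i.
Slice 1: Δl = 1.5/cos(-1.3°) = 1.500 m; N'_1 = 22·cos(-1.3°) − 5·1.500 = 14.5; c'Δl = 0.45; W sinα = -0.5
Slice 2: Δl = 2.3/cos15.3° = 2.385 m; N'_2 = 105·cos15.3° − 22·2.385 = 48.8; c'Δl = 0.72; W sinα = 27.7
Slice 3: Δl = 1.4/cos32.8° = 1.666 m; N'_3 = 74·cos32.8° − 14·1.666 = 38.9; c'Δl = 0.50; W sinα = 40.1
Slice 4: Δl = 1.8/cos51.5° = 2.891 m; N'_4 = 48·cos51.5° − 3·2.891 = 21.2; c'Δl = 0.87; W sinα = 37.6
Σc'Δl = 2.5 kN/m; ΣN' = 123.4 kN/m; ΣW sinα = 104.9 kN/m
Resisting = 2.5 + 123.4·tan26.7° = 2.5 + 62.1 = 64.6 kN/m
FS = 64.6 / 104.9 = 0.616

FS = 0.62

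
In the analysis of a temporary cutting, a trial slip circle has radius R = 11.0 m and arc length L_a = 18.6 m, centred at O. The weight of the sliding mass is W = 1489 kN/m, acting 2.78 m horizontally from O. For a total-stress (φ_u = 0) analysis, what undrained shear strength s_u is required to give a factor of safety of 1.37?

s_u = 27.7 kPa

FS = s_u·L_a·R / (W·d), so s_u = FS·W·d / (L_a·R).
s_u = 1.37·1489·2.78 / (18.60·11.0) = 5671.0 / 204.60 = 27.72 kPa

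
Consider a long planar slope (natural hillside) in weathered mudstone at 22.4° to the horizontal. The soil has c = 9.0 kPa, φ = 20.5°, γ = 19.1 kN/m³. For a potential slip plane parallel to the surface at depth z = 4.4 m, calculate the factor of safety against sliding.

For an infinite slope with a slip plane parallel to the surface (no pore pressure): FS = [c + γz cos²β tanφ] / [γz sinβ cosβ].
γz = 19.1·4.4 = 84.04 kN/m²
Numerator = 9.0 + 84.04·cos²22.4°·tan20.5° = 9.0 + 84.04·0.8548·0.3739 = 35.858 kPa
Denominator = 84.04·sin22.4°·cos22.4° = 84.04·0.3811·0.9245 = 29.609 kPa
FS = 35.858 / 29.609 = 1.211

FS = 1.21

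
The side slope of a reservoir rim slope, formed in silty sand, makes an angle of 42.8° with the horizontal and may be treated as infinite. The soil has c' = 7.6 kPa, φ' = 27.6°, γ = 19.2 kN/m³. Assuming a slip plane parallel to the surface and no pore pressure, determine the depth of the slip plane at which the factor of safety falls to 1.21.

z = 1.23 m

Setting FS = 1.21 in FS = [c' + γz cos²β tanφ'] / [γz sinβ cosβ] and solving for z:
z = c' / [γ cosβ (FS·sinβ − cosβ·tanφ')]
  = 7.6 / [19.2·cos42.8°·(1.21·sin42.8° − cos42.8°·tan27.6°)]
  = 7.6 / [19.2·0.7337·(1.21·0.6794 − 0.7337·0.5228)]
  = 7.6 / 6.1780 = 1.230 m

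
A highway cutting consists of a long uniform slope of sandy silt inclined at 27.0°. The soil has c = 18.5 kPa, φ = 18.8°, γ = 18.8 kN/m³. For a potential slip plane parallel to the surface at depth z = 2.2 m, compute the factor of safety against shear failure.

For an infinite slope with a slip plane parallel to the surface (no pore pressure): FS = [c + γz cos²β tanφ] / [γz sinβ cosβ].
γz = 18.8·2.2 = 41.36 kN/m²
Numerator = 18.5 + 41.36·cos²27.0°·tan18.8° = 18.5 + 41.36·0.7939·0.3404 = 29.678 kPa
Denominator = 41.36·sin27.0°·cos27.0° = 41.36·0.4540·0.8910 = 16.730 kPa
FS = 29.678 / 16.730 = 1.774

FS = 1.77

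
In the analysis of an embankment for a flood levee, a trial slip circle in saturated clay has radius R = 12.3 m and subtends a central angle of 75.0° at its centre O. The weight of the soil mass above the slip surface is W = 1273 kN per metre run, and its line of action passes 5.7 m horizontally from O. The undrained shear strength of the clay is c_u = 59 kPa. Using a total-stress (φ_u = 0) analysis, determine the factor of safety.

FS = 1.61

Taking moments about the centre O, the resisting moment is provided by the undrained shear strength acting along the arc:
Arc length L_a = R·θ = 12.3·(75.0°·π/180) = 12.3·1.3090 = 16.10 m
M_R = c_u·L_a·R = 59·16.10·12.3 = 11684.3 kN·m/m
M_D = W·d = 1273·5.7 = 7256.1 kN·m/m
FS = M_R / M_D = 11684.3 / 7256.1 = 1.610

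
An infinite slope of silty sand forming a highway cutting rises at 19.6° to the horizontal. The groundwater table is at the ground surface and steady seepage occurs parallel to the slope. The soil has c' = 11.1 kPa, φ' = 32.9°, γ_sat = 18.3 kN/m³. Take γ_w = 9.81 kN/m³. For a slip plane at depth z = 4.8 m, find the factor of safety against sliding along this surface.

With seepage parallel to the slope and the water table at the surface, the effective normal stress on the slip plane uses the buoyant unit weight γ' = γ_sat − γ_w while the driving shear stress uses γ_sat:
FS = [c' + γ' z cos²β tanφ'] / [γ_sat z sinβ cosβ]
γ' = 18.3 − 9.81 = 8.49 kN/m³
Numerator = 11.1 + 8.49·4.8·cos²19.6°·tan32.9° = 11.1 + 8.49·4.8·0.8875·0.6469 = 34.497 kPa
Denominator = 18.3·4.8·sin19.6°·cos19.6° = 18.3·4.8·0.3355·0.9421 = 27.759 kPa
FS = 34.497 / 27.759 = 1.243

FS = 1.24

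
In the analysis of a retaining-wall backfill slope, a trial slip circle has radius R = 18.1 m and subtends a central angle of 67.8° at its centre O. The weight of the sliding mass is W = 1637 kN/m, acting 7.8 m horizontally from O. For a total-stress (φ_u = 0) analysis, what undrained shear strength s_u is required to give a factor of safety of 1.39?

FS = s_u·L_a·R / (W·d), so s_u = FS·W·d / (L_a·R).
Arc length L_a = R·θ = 18.1·(67.8°·π/180) = 18.1·1.1833 = 21.42 m
s_u = 1.39·1637·7.8 / (21.42·18.1) = 17748.4 / 387.67 = 45.78 kPa

s_u = 45.8 kPa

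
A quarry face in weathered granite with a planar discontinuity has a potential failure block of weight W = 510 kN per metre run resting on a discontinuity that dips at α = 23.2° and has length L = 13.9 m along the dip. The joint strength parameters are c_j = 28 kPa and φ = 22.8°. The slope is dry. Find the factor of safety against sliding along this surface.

FS = 2.92

Resolving the block weight along and normal to the plane and applying the Mohr–Coulomb strength on the joint:
N' = W cosα = 510·cos23.2° = 468.8 kN/m
Driving force T = W sinα = 510·sin23.2° = 200.9 kN/m
Resisting force R = c_j·L + N'·tanφ = 28·13.9 + 468.8·tan22.8° = 389.2 + 197.0 = 586.2 kN/m
FS = R / T = 586.2 / 200.9 = 2.918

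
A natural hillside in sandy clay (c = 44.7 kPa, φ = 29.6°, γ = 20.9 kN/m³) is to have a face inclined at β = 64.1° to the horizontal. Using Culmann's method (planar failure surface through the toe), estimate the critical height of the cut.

H_c = 38.05 m

Culmann's analysis gives the critical failure plane at α_cr = (β + φ)/2 = (64.1 + 29.6)/2 = 46.8°, and the critical height
H_c = (4c/γ) · sinβ cosφ / [1 − cos(β − φ)]
    = (4·44.7/20.9) · sin64.1°·cos29.6° / [1 − cos(34.5°)]
    = 8.555 · 0.8996·0.8695 / [1 − 0.8241]
    = 8.555 · 0.7822 / 0.1759
    = 38.05 m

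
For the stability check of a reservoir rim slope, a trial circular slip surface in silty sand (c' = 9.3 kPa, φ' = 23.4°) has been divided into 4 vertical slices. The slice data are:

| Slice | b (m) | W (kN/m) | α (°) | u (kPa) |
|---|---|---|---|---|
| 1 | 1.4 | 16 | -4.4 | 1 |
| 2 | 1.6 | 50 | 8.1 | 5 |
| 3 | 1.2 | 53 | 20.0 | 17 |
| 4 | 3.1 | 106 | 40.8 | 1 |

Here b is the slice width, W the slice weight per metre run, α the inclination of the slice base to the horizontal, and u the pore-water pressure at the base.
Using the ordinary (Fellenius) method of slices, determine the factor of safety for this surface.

Ordinary method of slices: FS = Σ[c'·Δl_i + (W_i cosα_i − u_i·Δl_i)·tanφ'] / Σ W_i sinα_i, with Δl_i = b_i / cosα_i.
Slice 1: Δl = 1.4/cos(-4.4°) = 1.404 m; N'_1 = 16·cos(-4.4°) − 1·1.404 = 14.5; c'Δl = 13.06; W sinα = -1.2
Slice 2: Δl = 1.6/cos8.1° = 1.616 m; N'_2 = 50·cos8.1° − 5·1.616 = 41.4; c'Δl = 15.03; W sinα = 7.0
Slice 3: Δl = 1.2/cos20.0° = 1.277 m; N'_3 = 53·cos20.0° − 17·1.277 = 28.1; c'Δl = 11.88; W sinα = 18.1
Slice 4: Δl = 3.1/cos40.8° = 4.095 m; N'_4 = 106·cos40.8° − 1·4.095 = 76.1; c'Δl = 38.08; W sinα = 69.3
Σc'Δl = 78.0 kN/m; ΣN' = 160.2 kN/m; ΣW sinα = 93.2 kN/m
Resisting = 78.0 + 160.2·tan23.4° = 78.0 + 69.3 = 147.4 kN/m
FS = 147.4 / 93.2 = 1.581

FS = 1.58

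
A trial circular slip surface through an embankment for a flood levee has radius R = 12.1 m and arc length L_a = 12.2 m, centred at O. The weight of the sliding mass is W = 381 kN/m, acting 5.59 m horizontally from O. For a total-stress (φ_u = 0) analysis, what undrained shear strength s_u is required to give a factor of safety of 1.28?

FS = s_u·L_a·R / (W·d), so s_u = FS·W·d / (L_a·R).
s_u = 1.28·381·5.59 / (12.20·12.1) = 2726.1 / 147.62 = 18.47 kPa

s_u = 18.5 kPa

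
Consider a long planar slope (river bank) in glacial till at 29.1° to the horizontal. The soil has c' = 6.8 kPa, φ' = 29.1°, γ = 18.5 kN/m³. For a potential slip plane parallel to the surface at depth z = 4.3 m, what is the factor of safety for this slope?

For an infinite slope with a slip plane parallel to the surface (no pore pressure): FS = [c' + γz cos²β tanφ'] / [γz sinβ cosβ].
γz = 18.5·4.3 = 79.55 kN/m²
Numerator = 6.8 + 79.55·cos²29.1°·tan29.1° = 6.8 + 79.55·0.7635·0.5566 = 40.604 kPa
Denominator = 79.55·sin29.1°·cos29.1° = 79.55·0.4863·0.8738 = 33.804 kPa
FS = 40.604 / 33.804 = 1.201

FS = 1.20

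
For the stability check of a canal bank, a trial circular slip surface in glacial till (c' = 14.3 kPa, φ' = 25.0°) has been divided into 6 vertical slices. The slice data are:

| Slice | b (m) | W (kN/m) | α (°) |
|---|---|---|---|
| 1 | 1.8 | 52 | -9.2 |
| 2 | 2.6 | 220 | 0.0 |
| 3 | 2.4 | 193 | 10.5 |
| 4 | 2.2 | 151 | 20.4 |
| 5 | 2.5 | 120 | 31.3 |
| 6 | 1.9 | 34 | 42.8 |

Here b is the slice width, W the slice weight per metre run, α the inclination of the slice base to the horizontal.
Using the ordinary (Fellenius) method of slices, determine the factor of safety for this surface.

Ordinary method of slices: FS = Σ[c'·Δl_i + (W_i cosα_i)·tanφ'] / Σ W_i sinα_i, with Δl_i = b_i / cosα_i.
Slice 1: Δl = 1.8/cos(-9.2°) = 1.823 m; N'_1 = 52·cos(-9.2°) = 51.3; c'Δl = 26.08; W sinα = -8.3
Slice 2: Δl = 2.6/cos0.0° = 2.600 m; N'_2 = 220·cos0.0° = 220.0; c'Δl = 37.18; W sinα = 0.0
Slice 3: Δl = 2.4/cos10.5° = 2.441 m; N'_3 = 193·cos10.5° = 189.8; c'Δl = 34.90; W sinα = 35.2
Slice 4: Δl = 2.2/cos20.4° = 2.347 m; N'_4 = 151·cos20.4° = 141.5; c'Δl = 33.57; W sinα = 52.6
Slice 5: Δl = 2.5/cos31.3° = 2.926 m; N'_5 = 120·cos31.3° = 102.5; c'Δl = 41.84; W sinα = 62.3
Slice 6: Δl = 1.9/cos42.8° = 2.590 m; N'_6 = 34·cos42.8° = 24.9; c'Δl = 37.03; W sinα = 23.1
Σc'Δl = 210.6 kN/m; ΣN' = 730.1 kN/m; ΣW sinα = 164.9 kN/m
Resisting = 210.6 + 730.1·tan25.0° = 210.6 + 340.5 = 551.1 kN/m
FS = 551.1 / 164.9 = 3.341

FS = 3.34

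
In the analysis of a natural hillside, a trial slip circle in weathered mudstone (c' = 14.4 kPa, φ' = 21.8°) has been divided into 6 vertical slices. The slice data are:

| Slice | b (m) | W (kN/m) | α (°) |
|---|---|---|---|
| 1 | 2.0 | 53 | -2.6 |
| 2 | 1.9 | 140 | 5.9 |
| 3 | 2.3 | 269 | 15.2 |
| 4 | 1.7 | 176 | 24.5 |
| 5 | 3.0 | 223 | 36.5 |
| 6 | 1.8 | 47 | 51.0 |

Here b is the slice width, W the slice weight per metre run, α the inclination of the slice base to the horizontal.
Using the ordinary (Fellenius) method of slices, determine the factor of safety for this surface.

Ordinary method of slices: FS = Σ[c'·Δl_i + (W_i cosα_i)·tanφ'] / Σ W_i sinα_i, with Δl_i = b_i / cosα_i.
Slice 1: Δl = 2.0/cos(-2.6°) = 2.002 m; N'_1 = 53·cos(-2.6°) = 52.9; c'Δl = 28.83; W sinα = -2.4
Slice 2: Δl = 1.9/cos5.9° = 1.910 m; N'_2 = 140·cos5.9° = 139.3; c'Δl = 27.51; W sinα = 14.4
Slice 3: Δl = 2.3/cos15.2° = 2.383 m; N'_3 = 269·cos15.2° = 259.6; c'Δl = 34.32; W sinα = 70.5
Slice 4: Δl = 1.7/cos24.5° = 1.868 m; N'_4 = 176·cos24.5° = 160.2; c'Δl = 26.90; W sinα = 73.0
Slice 5: Δl = 3.0/cos36.5° = 3.732 m; N'_5 = 223·cos36.5° = 179.3; c'Δl = 53.74; W sinα = 132.6
Slice 6: Δl = 1.8/cos51.0° = 2.860 m; N'_6 = 47·cos51.0° = 29.6; c'Δl = 41.19; W sinα = 36.5
Σc'Δl = 212.5 kN/m; ΣN' = 820.8 kN/m; ΣW sinα = 324.7 kN/m
Resisting = 212.5 + 820.8·tan21.8° = 212.5 + 328.3 = 540.8 kN/m
FS = 540.8 / 324.7 = 1.666

FS = 1.67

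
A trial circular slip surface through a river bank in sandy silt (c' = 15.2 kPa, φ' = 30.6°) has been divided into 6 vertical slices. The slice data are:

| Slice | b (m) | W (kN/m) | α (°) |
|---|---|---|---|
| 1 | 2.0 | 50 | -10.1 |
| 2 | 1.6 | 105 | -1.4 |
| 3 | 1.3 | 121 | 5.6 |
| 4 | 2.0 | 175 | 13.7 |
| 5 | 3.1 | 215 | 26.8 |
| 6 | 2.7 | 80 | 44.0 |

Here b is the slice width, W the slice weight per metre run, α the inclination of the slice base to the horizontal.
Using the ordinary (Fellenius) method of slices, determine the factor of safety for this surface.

Ordinary method of slices: FS = Σ[c'·Δl_i + (W_i cosα_i)·tanφ'] / Σ W_i sinα_i, with Δl_i = b_i / cosα_i.
Slice 1: Δl = 2.0/cos(-10.1°) = 2.031 m; N'_1 = 50·cos(-10.1°) = 49.2; c'Δl = 30.88; W sinα = -8.8
Slice 2: Δl = 1.6/cos(-1.4°) = 1.600 m; N'_2 = 105·cos(-1.4°) = 105.0; c'Δl = 24.33; W sinα = -2.6
Slice 3: Δl = 1.3/cos5.6° = 1.306 m; N'_3 = 121·cos5.6° = 120.4; c'Δl = 19.85; W sinα = 11.8
Slice 4: Δl = 2.0/cos13.7° = 2.059 m; N'_4 = 175·cos13.7° = 170.0; c'Δl = 31.29; W sinα = 41.4
Slice 5: Δl = 3.1/cos26.8° = 3.473 m; N'_5 = 215·cos26.8° = 191.9; c'Δl = 52.79; W sinα = 96.9
Slice 6: Δl = 2.7/cos44.0° = 3.753 m; N'_6 = 80·cos44.0° = 57.5; c'Δl = 57.05; W sinα = 55.6
Σc'Δl = 216.2 kN/m; ΣN' = 694.1 kN/m; ΣW sinα = 194.4 kN/m
Resisting = 216.2 + 694.1·tan30.6° = 216.2 + 410.5 = 626.7 kN/m
FS = 626.7 / 194.4 = 3.223

FS = 3.22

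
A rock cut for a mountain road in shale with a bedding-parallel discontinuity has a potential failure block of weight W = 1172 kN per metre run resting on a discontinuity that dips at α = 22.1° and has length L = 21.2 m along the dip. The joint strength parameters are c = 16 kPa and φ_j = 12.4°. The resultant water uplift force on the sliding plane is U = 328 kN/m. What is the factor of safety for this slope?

FS = 1.15

Resolving the block weight along and normal to the plane and applying the Mohr–Coulomb strength on the joint:
N' = W cosα − U = 1172·cos22.1° − 328 = 757.9 kN/m
Driving force T = W sinα = 1172·sin22.1° = 440.9 kN/m
Resisting force R = c·L + N'·tanφ_j = 16·21.2 + 757.9·tan12.4° = 339.2 + 166.6 = 505.8 kN/m
FS = R / T = 505.8 / 440.9 = 1.147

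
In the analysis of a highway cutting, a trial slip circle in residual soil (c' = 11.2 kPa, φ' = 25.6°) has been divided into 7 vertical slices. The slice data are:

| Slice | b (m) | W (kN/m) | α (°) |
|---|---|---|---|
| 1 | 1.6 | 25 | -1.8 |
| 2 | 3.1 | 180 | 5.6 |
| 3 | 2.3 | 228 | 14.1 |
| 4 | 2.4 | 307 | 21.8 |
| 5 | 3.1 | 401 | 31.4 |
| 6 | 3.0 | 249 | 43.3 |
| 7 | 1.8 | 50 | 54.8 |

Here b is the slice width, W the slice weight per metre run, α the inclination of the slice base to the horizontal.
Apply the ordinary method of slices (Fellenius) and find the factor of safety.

FS = 1.38

Ordinary method of slices: FS = Σ[c'·Δl_i + (W_i cosα_i)·tanφ'] / Σ W_i sinα_i, with Δl_i = b_i / cosα_i.
Slice 1: Δl = 1.6/cos(-1.8°) = 1.601 m; N'_1 = 25·cos(-1.8°) = 25.0; c'Δl = 17.93; W sinα = -0.8
Slice 2: Δl = 3.1/cos5.6° = 3.115 m; N'_2 = 180·cos5.6° = 179.1; c'Δl = 34.89; W sinα = 17.6
Slice 3: Δl = 2.3/cos14.1° = 2.371 m; N'_3 = 228·cos14.1° = 221.1; c'Δl = 26.56; W sinα = 55.5
Slice 4: Δl = 2.4/cos21.8° = 2.585 m; N'_4 = 307·cos21.8° = 285.0; c'Δl = 28.95; W sinα = 114.0
Slice 5: Δl = 3.1/cos31.4° = 3.632 m; N'_5 = 401·cos31.4° = 342.3; c'Δl = 40.68; W sinα = 208.9
Slice 6: Δl = 3.0/cos43.3° = 4.122 m; N'_6 = 249·cos43.3° = 181.2; c'Δl = 46.17; W sinα = 170.8
Slice 7: Δl = 1.8/cos54.8° = 3.123 m; N'_7 = 50·cos54.8° = 28.8; c'Δl = 34.97; W sinα = 40.9
Σc'Δl = 230.1 kN/m; ΣN' = 1262.6 kN/m; ΣW sinα = 606.9 kN/m
Resisting = 230.1 + 1262.6·tan25.6° = 230.1 + 604.9 = 835.1 kN/m
FS = 835.1 / 606.9 = 1.376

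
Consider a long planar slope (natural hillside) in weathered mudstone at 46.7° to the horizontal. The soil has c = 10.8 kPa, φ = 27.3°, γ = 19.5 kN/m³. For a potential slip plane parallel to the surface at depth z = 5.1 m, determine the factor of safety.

For an infinite slope with a slip plane parallel to the surface (no pore pressure): FS = [c + γz cos²β tanφ] / [γz sinβ cosβ].
γz = 19.5·5.1 = 99.45 kN/m²
Numerator = 10.8 + 99.45·cos²46.7°·tan27.3° = 10.8 + 99.45·0.4703·0.5161 = 34.943 kPa
Denominator = 99.45·sin46.7°·cos46.7° = 99.45·0.7278·0.6858 = 49.637 kPa
FS = 34.943 / 49.637 = 0.704

FS = 0.70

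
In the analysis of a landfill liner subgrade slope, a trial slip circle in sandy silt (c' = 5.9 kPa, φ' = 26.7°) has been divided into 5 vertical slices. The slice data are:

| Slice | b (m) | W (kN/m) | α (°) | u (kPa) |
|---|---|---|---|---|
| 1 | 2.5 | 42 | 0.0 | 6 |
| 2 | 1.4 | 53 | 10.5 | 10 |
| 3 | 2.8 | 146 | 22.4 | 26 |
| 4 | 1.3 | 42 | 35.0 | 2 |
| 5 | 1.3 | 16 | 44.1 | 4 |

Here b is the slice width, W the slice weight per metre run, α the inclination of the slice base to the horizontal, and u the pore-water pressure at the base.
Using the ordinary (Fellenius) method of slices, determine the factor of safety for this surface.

Ordinary method of slices: FS = Σ[c'·Δl_i + (W_i cosα_i − u_i·Δl_i)·tanφ'] / Σ W_i sinα_i, with Δl_i = b_i / cosα_i.
Slice 1: Δl = 2.5/cos0.0° = 2.500 m; N'_1 = 42·cos0.0° − 6·2.500 = 27.0; c'Δl = 14.75; W sinα = 0.0
Slice 2: Δl = 1.4/cos10.5° = 1.424 m; N'_2 = 53·cos10.5° − 10·1.424 = 37.9; c'Δl = 8.40; W sinα = 9.7
Slice 3: Δl = 2.8/cos22.4° = 3.029 m; N'_3 = 146·cos22.4° − 26·3.029 = 56.2; c'Δl = 17.87; W sinα = 55.6
Slice 4: Δl = 1.3/cos35.0° = 1.587 m; N'_4 = 42·cos35.0° − 2·1.587 = 31.2; c'Δl = 9.36; W sinα = 24.1
Slice 5: Δl = 1.3/cos44.1° = 1.810 m; N'_5 = 16·cos44.1° − 4·1.810 = 4.2; c'Δl = 10.68; W sinα = 11.1
Σc'Δl = 61.1 kN/m; ΣN' = 156.6 kN/m; ΣW sinα = 100.5 kN/m
Resisting = 61.1 + 156.6·tan26.7° = 61.1 + 78.8 = 139.8 kN/m
FS = 139.8 / 100.5 = 1.391

FS = 1.39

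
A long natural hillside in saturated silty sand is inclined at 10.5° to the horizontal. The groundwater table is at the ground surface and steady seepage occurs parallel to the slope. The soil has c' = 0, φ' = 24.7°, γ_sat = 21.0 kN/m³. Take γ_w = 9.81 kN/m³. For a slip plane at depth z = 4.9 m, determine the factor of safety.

FS = 1.32

With seepage parallel to the slope and the water table at the surface, the effective normal stress on the slip plane uses the buoyant unit weight γ' = γ_sat − γ_w while the driving shear stress uses γ_sat:
FS = [c' + γ' z cos²β tanφ'] / [γ_sat z sinβ cosβ]
(For c' = 0 this reduces to FS = (γ'/γ_sat)·tanφ'/tanβ.)
γ' = 21.0 − 9.81 = 11.19 kN/m³
Numerator = 0.0 + 11.19·4.9·cos²10.5°·tan24.7° = 0.0 + 11.19·4.9·0.9668·0.4599 = 24.382 kPa
Denominator = 21.0·4.9·sin10.5°·cos10.5° = 21.0·4.9·0.1822·0.9833 = 18.438 kPa
FS = 24.382 / 18.438 = 1.322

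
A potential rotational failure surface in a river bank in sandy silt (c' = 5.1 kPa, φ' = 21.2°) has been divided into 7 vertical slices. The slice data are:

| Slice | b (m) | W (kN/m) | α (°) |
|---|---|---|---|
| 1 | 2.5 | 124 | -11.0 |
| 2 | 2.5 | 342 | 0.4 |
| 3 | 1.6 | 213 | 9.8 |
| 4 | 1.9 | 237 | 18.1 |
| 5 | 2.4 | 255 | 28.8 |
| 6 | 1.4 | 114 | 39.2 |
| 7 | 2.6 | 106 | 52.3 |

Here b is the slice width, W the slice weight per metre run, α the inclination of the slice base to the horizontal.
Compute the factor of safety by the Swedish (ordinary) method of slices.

Ordinary method of slices: FS = Σ[c'·Δl_i + (W_i cosα_i)·tanφ'] / Σ W_i sinα_i, with Δl_i = b_i / cosα_i.
Slice 1: Δl = 2.5/cos(-11.0°) = 2.547 m; N'_1 = 124·cos(-11.0°) = 121.7; c'Δl = 12.99; W sinα = -23.7
Slice 2: Δl = 2.5/cos0.4° = 2.500 m; N'_2 = 342·cos0.4° = 342.0; c'Δl = 12.75; W sinα = 2.4
Slice 3: Δl = 1.6/cos9.8° = 1.624 m; N'_3 = 213·cos9.8° = 209.9; c'Δl = 8.28; W sinα = 36.3
Slice 4: Δl = 1.9/cos18.1° = 1.999 m; N'_4 = 237·cos18.1° = 225.3; c'Δl = 10.19; W sinα = 73.6
Slice 5: Δl = 2.4/cos28.8° = 2.739 m; N'_5 = 255·cos28.8° = 223.5; c'Δl = 13.97; W sinα = 122.8
Slice 6: Δl = 1.4/cos39.2° = 1.807 m; N'_6 = 114·cos39.2° = 88.3; c'Δl = 9.21; W sinα = 72.1
Slice 7: Δl = 2.6/cos52.3° = 4.252 m; N'_7 = 106·cos52.3° = 64.8; c'Δl = 21.68; W sinα = 83.9
Σc'Δl = 89.1 kN/m; ΣN' = 1275.5 kN/m; ΣW sinα = 367.4 kN/m
Resisting = 89.1 + 1275.5·tan21.2° = 89.1 + 494.7 = 583.8 kN/m
FS = 583.8 / 367.4 = 1.589

FS = 1.59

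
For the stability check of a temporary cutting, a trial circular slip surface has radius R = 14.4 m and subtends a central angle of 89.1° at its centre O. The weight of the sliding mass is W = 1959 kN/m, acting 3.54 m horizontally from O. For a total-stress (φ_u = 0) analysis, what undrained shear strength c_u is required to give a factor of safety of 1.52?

c_u = 32.7 kPa

FS = c_u·L_a·R / (W·d), so c_u = FS·W·d / (L_a·R).
Arc length L_a = R·θ = 14.4·(89.1°·π/180) = 14.4·1.5551 = 22.39 m
c_u = 1.52·1959·3.54 / (22.39·14.4) = 10541.0 / 322.46 = 32.69 kPa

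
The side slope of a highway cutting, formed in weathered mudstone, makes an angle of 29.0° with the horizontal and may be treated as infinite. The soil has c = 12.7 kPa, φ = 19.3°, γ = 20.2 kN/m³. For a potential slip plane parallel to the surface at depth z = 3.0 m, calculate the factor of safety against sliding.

FS = 1.13

For an infinite slope with a slip plane parallel to the surface (no pore pressure): FS = [c + γz cos²β tanφ] / [γz sinβ cosβ].
γz = 20.2·3.0 = 60.60 kN/m²
Numerator = 12.7 + 60.60·cos²29.0°·tan19.3° = 12.7 + 60.60·0.7650·0.3502 = 28.934 kPa
Denominator = 60.60·sin29.0°·cos29.0° = 60.60·0.4848·0.8746 = 25.696 kPa
FS = 28.934 / 25.696 = 1.126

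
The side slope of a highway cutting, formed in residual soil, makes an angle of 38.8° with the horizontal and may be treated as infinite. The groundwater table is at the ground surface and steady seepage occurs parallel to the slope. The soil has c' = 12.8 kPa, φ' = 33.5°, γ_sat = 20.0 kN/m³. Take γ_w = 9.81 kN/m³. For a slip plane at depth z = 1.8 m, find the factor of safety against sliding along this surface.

With seepage parallel to the slope and the water table at the surface, the effective normal stress on the slip plane uses the buoyant unit weight γ' = γ_sat − γ_w while the driving shear stress uses γ_sat:
FS = [c' + γ' z cos²β tanφ'] / [γ_sat z sinβ cosβ]
γ' = 20.0 − 9.81 = 10.19 kN/m³
Numerator = 12.8 + 10.19·1.8·cos²38.8°·tan33.5° = 12.8 + 10.19·1.8·0.6074·0.6619 = 20.174 kPa
Denominator = 20.0·1.8·sin38.8°·cos38.8° = 20.0·1.8·0.6266·0.7793 = 17.580 kPa
FS = 20.174 / 17.580 = 1.148

FS = 1.15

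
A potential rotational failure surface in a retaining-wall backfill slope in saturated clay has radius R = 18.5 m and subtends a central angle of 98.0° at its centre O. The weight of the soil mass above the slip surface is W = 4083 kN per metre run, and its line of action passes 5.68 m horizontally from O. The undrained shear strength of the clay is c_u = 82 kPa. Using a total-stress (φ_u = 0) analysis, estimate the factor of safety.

FS = 2.07

Taking moments about the centre O, the resisting moment is provided by the undrained shear strength acting along the arc:
Arc length L_a = R·θ = 18.5·(98.0°·π/180) = 18.5·1.7104 = 31.64 m
M_R = c_u·L_a·R = 82·31.64·18.5 = 48002.2 kN·m/m
M_D = W·d = 4083·5.68 = 23191.4 kN·m/m
FS = M_R / M_D = 48002.2 / 23191.4 = 2.070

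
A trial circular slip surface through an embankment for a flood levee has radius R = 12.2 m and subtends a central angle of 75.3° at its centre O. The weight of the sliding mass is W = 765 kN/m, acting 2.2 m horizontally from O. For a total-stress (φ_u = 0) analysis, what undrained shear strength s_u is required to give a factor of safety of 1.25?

s_u = 10.8 kPa

FS = s_u·L_a·R / (W·d), so s_u = FS·W·d / (L_a·R).
Arc length L_a = R·θ = 12.2·(75.3°·π/180) = 12.2·1.3142 = 16.03 m
s_u = 1.25·765·2.2 / (16.03·12.2) = 2103.8 / 195.61 = 10.75 kPa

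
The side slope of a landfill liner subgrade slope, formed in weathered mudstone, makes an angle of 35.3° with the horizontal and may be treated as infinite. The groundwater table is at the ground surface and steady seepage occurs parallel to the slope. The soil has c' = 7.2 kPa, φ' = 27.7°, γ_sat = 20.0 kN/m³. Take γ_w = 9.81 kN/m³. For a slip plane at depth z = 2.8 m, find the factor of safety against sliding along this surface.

FS = 0.65

With seepage parallel to the slope and the water table at the surface, the effective normal stress on the slip plane uses the buoyant unit weight γ' = γ_sat − γ_w while the driving shear stress uses γ_sat:
FS = [c' + γ' z cos²β tanφ'] / [γ_sat z sinβ cosβ]
γ' = 20.0 − 9.81 = 10.19 kN/m³
Numerator = 7.2 + 10.19·2.8·cos²35.3°·tan27.7° = 7.2 + 10.19·2.8·0.6661·0.5250 = 17.178 kPa
Denominator = 20.0·2.8·sin35.3°·cos35.3° = 20.0·2.8·0.5779·0.8161 = 26.410 kPa
FS = 17.178 / 26.410 = 0.650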